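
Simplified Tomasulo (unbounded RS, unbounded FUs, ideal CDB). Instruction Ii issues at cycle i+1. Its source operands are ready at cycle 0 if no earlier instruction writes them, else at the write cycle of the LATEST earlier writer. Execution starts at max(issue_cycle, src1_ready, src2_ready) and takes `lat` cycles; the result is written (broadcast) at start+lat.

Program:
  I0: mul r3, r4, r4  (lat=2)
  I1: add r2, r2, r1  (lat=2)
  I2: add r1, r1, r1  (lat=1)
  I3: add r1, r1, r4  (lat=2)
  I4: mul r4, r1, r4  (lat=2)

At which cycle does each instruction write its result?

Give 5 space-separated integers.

I0 mul r3: issue@1 deps=(None,None) exec_start@1 write@3
I1 add r2: issue@2 deps=(None,None) exec_start@2 write@4
I2 add r1: issue@3 deps=(None,None) exec_start@3 write@4
I3 add r1: issue@4 deps=(2,None) exec_start@4 write@6
I4 mul r4: issue@5 deps=(3,None) exec_start@6 write@8

Answer: 3 4 4 6 8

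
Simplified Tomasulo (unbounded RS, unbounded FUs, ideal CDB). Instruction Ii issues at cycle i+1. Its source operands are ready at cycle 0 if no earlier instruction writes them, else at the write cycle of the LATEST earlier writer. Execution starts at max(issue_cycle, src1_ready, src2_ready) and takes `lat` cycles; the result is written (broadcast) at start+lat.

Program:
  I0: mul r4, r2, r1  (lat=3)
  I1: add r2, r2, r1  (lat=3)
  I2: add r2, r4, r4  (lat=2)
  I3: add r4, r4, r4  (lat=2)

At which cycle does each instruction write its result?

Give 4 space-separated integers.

Answer: 4 5 6 6

Derivation:
I0 mul r4: issue@1 deps=(None,None) exec_start@1 write@4
I1 add r2: issue@2 deps=(None,None) exec_start@2 write@5
I2 add r2: issue@3 deps=(0,0) exec_start@4 write@6
I3 add r4: issue@4 deps=(0,0) exec_start@4 write@6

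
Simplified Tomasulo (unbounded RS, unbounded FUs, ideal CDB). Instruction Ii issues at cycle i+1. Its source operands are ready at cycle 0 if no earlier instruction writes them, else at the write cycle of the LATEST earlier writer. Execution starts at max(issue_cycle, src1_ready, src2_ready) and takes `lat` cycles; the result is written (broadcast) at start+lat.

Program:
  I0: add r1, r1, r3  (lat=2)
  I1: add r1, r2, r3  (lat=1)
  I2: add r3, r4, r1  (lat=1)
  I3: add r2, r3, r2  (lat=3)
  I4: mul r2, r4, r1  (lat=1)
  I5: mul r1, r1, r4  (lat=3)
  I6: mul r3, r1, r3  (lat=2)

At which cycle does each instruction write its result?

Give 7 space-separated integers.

I0 add r1: issue@1 deps=(None,None) exec_start@1 write@3
I1 add r1: issue@2 deps=(None,None) exec_start@2 write@3
I2 add r3: issue@3 deps=(None,1) exec_start@3 write@4
I3 add r2: issue@4 deps=(2,None) exec_start@4 write@7
I4 mul r2: issue@5 deps=(None,1) exec_start@5 write@6
I5 mul r1: issue@6 deps=(1,None) exec_start@6 write@9
I6 mul r3: issue@7 deps=(5,2) exec_start@9 write@11

Answer: 3 3 4 7 6 9 11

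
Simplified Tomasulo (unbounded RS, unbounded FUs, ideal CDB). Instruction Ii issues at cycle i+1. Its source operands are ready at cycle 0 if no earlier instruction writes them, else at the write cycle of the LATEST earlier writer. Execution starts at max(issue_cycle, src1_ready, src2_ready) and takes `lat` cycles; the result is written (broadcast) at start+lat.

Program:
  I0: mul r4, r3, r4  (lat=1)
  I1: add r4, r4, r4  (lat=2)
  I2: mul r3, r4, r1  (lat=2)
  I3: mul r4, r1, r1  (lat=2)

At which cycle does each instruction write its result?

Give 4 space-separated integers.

Answer: 2 4 6 6

Derivation:
I0 mul r4: issue@1 deps=(None,None) exec_start@1 write@2
I1 add r4: issue@2 deps=(0,0) exec_start@2 write@4
I2 mul r3: issue@3 deps=(1,None) exec_start@4 write@6
I3 mul r4: issue@4 deps=(None,None) exec_start@4 write@6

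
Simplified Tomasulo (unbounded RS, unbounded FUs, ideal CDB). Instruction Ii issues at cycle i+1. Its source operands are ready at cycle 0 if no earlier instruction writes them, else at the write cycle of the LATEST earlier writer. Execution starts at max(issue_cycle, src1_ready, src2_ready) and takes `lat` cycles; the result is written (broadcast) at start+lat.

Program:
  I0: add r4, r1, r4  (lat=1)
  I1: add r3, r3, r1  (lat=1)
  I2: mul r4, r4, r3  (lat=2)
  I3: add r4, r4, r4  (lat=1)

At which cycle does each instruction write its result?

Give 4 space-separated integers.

Answer: 2 3 5 6

Derivation:
I0 add r4: issue@1 deps=(None,None) exec_start@1 write@2
I1 add r3: issue@2 deps=(None,None) exec_start@2 write@3
I2 mul r4: issue@3 deps=(0,1) exec_start@3 write@5
I3 add r4: issue@4 deps=(2,2) exec_start@5 write@6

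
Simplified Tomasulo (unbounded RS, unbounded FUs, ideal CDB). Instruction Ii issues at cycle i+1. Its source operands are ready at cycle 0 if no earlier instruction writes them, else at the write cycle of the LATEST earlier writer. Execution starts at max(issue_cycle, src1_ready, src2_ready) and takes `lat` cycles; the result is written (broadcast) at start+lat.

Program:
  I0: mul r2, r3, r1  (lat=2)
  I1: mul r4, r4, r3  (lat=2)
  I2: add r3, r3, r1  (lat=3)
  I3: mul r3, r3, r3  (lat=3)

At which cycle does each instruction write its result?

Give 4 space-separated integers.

I0 mul r2: issue@1 deps=(None,None) exec_start@1 write@3
I1 mul r4: issue@2 deps=(None,None) exec_start@2 write@4
I2 add r3: issue@3 deps=(None,None) exec_start@3 write@6
I3 mul r3: issue@4 deps=(2,2) exec_start@6 write@9

Answer: 3 4 6 9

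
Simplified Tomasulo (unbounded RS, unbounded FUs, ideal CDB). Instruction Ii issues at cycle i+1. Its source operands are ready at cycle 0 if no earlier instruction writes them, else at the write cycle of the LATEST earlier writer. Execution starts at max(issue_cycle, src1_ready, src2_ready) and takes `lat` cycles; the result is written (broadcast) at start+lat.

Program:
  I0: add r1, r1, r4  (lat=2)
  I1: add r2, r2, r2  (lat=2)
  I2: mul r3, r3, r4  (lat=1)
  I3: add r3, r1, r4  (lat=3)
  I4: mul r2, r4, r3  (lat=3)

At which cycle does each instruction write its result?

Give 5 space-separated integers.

I0 add r1: issue@1 deps=(None,None) exec_start@1 write@3
I1 add r2: issue@2 deps=(None,None) exec_start@2 write@4
I2 mul r3: issue@3 deps=(None,None) exec_start@3 write@4
I3 add r3: issue@4 deps=(0,None) exec_start@4 write@7
I4 mul r2: issue@5 deps=(None,3) exec_start@7 write@10

Answer: 3 4 4 7 10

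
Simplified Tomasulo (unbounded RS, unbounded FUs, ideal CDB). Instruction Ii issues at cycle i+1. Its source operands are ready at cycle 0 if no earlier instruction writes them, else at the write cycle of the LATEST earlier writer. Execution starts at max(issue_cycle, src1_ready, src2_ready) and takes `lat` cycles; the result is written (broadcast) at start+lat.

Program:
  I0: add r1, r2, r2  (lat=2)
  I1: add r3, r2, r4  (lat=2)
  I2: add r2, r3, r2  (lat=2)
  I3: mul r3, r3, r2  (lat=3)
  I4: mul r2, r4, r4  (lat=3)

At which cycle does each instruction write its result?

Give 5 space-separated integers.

I0 add r1: issue@1 deps=(None,None) exec_start@1 write@3
I1 add r3: issue@2 deps=(None,None) exec_start@2 write@4
I2 add r2: issue@3 deps=(1,None) exec_start@4 write@6
I3 mul r3: issue@4 deps=(1,2) exec_start@6 write@9
I4 mul r2: issue@5 deps=(None,None) exec_start@5 write@8

Answer: 3 4 6 9 8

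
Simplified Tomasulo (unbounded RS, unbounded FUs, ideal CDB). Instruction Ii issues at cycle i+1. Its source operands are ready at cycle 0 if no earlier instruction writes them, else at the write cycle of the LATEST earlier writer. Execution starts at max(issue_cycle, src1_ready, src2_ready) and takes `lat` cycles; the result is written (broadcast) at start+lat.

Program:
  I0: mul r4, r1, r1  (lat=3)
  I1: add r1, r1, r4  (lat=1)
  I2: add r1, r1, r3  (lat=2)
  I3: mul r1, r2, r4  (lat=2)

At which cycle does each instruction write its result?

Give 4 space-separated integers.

I0 mul r4: issue@1 deps=(None,None) exec_start@1 write@4
I1 add r1: issue@2 deps=(None,0) exec_start@4 write@5
I2 add r1: issue@3 deps=(1,None) exec_start@5 write@7
I3 mul r1: issue@4 deps=(None,0) exec_start@4 write@6

Answer: 4 5 7 6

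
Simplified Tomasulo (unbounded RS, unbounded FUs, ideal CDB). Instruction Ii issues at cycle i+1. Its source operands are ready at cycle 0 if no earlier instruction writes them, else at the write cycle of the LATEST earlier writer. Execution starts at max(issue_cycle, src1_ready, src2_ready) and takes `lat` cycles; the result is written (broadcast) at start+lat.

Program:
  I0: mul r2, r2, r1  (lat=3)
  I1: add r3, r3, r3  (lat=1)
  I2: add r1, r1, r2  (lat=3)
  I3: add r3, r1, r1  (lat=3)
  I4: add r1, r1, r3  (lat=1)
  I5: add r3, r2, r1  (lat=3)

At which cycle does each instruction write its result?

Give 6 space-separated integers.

I0 mul r2: issue@1 deps=(None,None) exec_start@1 write@4
I1 add r3: issue@2 deps=(None,None) exec_start@2 write@3
I2 add r1: issue@3 deps=(None,0) exec_start@4 write@7
I3 add r3: issue@4 deps=(2,2) exec_start@7 write@10
I4 add r1: issue@5 deps=(2,3) exec_start@10 write@11
I5 add r3: issue@6 deps=(0,4) exec_start@11 write@14

Answer: 4 3 7 10 11 14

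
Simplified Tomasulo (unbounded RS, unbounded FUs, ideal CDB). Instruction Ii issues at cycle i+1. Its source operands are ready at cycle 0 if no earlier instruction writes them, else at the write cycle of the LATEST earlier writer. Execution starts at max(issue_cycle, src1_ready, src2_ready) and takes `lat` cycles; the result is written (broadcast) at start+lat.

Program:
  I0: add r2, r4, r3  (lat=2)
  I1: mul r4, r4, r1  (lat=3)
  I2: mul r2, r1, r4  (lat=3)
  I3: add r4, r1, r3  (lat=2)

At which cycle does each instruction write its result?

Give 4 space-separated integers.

I0 add r2: issue@1 deps=(None,None) exec_start@1 write@3
I1 mul r4: issue@2 deps=(None,None) exec_start@2 write@5
I2 mul r2: issue@3 deps=(None,1) exec_start@5 write@8
I3 add r4: issue@4 deps=(None,None) exec_start@4 write@6

Answer: 3 5 8 6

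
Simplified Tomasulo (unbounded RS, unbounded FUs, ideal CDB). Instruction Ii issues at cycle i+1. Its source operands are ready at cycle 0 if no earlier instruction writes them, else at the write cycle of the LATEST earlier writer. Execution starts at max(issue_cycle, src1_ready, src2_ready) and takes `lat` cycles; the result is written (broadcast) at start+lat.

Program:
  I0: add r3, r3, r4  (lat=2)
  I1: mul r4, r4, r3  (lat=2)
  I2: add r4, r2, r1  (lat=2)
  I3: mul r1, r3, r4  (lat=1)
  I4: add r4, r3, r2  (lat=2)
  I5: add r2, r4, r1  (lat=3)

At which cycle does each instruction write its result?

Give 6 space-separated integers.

Answer: 3 5 5 6 7 10

Derivation:
I0 add r3: issue@1 deps=(None,None) exec_start@1 write@3
I1 mul r4: issue@2 deps=(None,0) exec_start@3 write@5
I2 add r4: issue@3 deps=(None,None) exec_start@3 write@5
I3 mul r1: issue@4 deps=(0,2) exec_start@5 write@6
I4 add r4: issue@5 deps=(0,None) exec_start@5 write@7
I5 add r2: issue@6 deps=(4,3) exec_start@7 write@10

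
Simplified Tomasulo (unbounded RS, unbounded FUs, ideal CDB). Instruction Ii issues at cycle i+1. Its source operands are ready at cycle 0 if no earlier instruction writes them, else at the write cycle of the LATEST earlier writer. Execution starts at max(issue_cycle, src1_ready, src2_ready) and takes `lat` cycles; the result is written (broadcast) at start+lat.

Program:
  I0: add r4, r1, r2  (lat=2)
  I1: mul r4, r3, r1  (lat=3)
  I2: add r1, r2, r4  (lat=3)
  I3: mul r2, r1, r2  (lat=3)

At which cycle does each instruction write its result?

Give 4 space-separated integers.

I0 add r4: issue@1 deps=(None,None) exec_start@1 write@3
I1 mul r4: issue@2 deps=(None,None) exec_start@2 write@5
I2 add r1: issue@3 deps=(None,1) exec_start@5 write@8
I3 mul r2: issue@4 deps=(2,None) exec_start@8 write@11

Answer: 3 5 8 11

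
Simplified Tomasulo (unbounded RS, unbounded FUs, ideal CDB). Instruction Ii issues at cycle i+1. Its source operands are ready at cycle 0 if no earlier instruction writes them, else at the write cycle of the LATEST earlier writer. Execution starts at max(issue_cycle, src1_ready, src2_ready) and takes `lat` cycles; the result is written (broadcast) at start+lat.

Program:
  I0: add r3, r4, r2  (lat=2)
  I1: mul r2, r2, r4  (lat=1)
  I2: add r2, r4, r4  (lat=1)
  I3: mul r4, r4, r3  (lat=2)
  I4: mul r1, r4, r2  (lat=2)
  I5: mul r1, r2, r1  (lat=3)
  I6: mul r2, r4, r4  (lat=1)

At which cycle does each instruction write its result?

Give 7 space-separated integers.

Answer: 3 3 4 6 8 11 8

Derivation:
I0 add r3: issue@1 deps=(None,None) exec_start@1 write@3
I1 mul r2: issue@2 deps=(None,None) exec_start@2 write@3
I2 add r2: issue@3 deps=(None,None) exec_start@3 write@4
I3 mul r4: issue@4 deps=(None,0) exec_start@4 write@6
I4 mul r1: issue@5 deps=(3,2) exec_start@6 write@8
I5 mul r1: issue@6 deps=(2,4) exec_start@8 write@11
I6 mul r2: issue@7 deps=(3,3) exec_start@7 write@8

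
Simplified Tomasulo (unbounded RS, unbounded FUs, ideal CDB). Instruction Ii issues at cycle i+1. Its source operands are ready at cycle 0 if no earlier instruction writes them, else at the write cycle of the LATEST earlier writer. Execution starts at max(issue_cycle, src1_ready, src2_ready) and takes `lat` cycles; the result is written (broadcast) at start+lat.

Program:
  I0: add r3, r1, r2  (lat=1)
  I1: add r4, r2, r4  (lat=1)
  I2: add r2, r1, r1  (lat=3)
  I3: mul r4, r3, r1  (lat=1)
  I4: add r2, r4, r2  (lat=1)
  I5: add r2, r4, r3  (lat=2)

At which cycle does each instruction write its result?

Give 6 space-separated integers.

Answer: 2 3 6 5 7 8

Derivation:
I0 add r3: issue@1 deps=(None,None) exec_start@1 write@2
I1 add r4: issue@2 deps=(None,None) exec_start@2 write@3
I2 add r2: issue@3 deps=(None,None) exec_start@3 write@6
I3 mul r4: issue@4 deps=(0,None) exec_start@4 write@5
I4 add r2: issue@5 deps=(3,2) exec_start@6 write@7
I5 add r2: issue@6 deps=(3,0) exec_start@6 write@8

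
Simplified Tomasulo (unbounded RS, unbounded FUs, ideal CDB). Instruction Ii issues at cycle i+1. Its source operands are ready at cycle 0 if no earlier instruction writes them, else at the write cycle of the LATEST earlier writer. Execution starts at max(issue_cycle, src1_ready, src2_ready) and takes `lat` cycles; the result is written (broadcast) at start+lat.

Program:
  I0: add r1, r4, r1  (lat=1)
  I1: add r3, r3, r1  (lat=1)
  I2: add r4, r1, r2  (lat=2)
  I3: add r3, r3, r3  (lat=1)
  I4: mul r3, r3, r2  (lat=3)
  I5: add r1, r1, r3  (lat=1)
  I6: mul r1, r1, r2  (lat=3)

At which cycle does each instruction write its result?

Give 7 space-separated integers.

I0 add r1: issue@1 deps=(None,None) exec_start@1 write@2
I1 add r3: issue@2 deps=(None,0) exec_start@2 write@3
I2 add r4: issue@3 deps=(0,None) exec_start@3 write@5
I3 add r3: issue@4 deps=(1,1) exec_start@4 write@5
I4 mul r3: issue@5 deps=(3,None) exec_start@5 write@8
I5 add r1: issue@6 deps=(0,4) exec_start@8 write@9
I6 mul r1: issue@7 deps=(5,None) exec_start@9 write@12

Answer: 2 3 5 5 8 9 12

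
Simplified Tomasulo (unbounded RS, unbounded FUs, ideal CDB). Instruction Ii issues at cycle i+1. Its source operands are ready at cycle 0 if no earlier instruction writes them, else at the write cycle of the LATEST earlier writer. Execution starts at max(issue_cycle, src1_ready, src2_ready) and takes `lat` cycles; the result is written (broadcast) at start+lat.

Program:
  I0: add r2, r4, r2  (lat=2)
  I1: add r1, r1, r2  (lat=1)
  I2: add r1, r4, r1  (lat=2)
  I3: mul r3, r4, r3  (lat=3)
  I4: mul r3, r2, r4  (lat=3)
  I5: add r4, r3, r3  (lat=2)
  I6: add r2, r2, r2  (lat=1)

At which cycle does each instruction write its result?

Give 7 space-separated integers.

I0 add r2: issue@1 deps=(None,None) exec_start@1 write@3
I1 add r1: issue@2 deps=(None,0) exec_start@3 write@4
I2 add r1: issue@3 deps=(None,1) exec_start@4 write@6
I3 mul r3: issue@4 deps=(None,None) exec_start@4 write@7
I4 mul r3: issue@5 deps=(0,None) exec_start@5 write@8
I5 add r4: issue@6 deps=(4,4) exec_start@8 write@10
I6 add r2: issue@7 deps=(0,0) exec_start@7 write@8

Answer: 3 4 6 7 8 10 8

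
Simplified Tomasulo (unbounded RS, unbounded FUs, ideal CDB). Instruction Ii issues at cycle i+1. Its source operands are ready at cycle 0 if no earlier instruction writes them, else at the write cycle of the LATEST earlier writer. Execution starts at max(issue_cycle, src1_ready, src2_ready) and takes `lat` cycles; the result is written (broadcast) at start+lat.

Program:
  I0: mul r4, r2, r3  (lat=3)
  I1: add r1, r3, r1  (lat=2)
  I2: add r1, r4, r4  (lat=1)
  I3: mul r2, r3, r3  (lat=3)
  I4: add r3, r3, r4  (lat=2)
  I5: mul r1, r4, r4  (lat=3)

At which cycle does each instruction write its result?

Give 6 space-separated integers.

Answer: 4 4 5 7 7 9

Derivation:
I0 mul r4: issue@1 deps=(None,None) exec_start@1 write@4
I1 add r1: issue@2 deps=(None,None) exec_start@2 write@4
I2 add r1: issue@3 deps=(0,0) exec_start@4 write@5
I3 mul r2: issue@4 deps=(None,None) exec_start@4 write@7
I4 add r3: issue@5 deps=(None,0) exec_start@5 write@7
I5 mul r1: issue@6 deps=(0,0) exec_start@6 write@9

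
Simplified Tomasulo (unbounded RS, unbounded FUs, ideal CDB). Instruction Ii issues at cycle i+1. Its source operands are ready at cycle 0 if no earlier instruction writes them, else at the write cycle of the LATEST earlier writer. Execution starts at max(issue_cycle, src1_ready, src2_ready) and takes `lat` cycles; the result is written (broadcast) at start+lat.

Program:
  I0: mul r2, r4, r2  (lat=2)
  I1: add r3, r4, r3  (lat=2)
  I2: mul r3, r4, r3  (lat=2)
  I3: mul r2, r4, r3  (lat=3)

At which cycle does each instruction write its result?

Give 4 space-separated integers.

Answer: 3 4 6 9

Derivation:
I0 mul r2: issue@1 deps=(None,None) exec_start@1 write@3
I1 add r3: issue@2 deps=(None,None) exec_start@2 write@4
I2 mul r3: issue@3 deps=(None,1) exec_start@4 write@6
I3 mul r2: issue@4 deps=(None,2) exec_start@6 write@9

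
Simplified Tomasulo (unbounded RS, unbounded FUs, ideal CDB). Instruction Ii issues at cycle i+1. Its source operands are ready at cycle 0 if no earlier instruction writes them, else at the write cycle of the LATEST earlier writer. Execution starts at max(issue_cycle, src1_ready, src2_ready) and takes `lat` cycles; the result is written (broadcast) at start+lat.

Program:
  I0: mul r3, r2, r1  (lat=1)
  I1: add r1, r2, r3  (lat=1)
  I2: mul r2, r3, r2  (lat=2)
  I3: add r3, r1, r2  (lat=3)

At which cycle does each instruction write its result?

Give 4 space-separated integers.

I0 mul r3: issue@1 deps=(None,None) exec_start@1 write@2
I1 add r1: issue@2 deps=(None,0) exec_start@2 write@3
I2 mul r2: issue@3 deps=(0,None) exec_start@3 write@5
I3 add r3: issue@4 deps=(1,2) exec_start@5 write@8

Answer: 2 3 5 8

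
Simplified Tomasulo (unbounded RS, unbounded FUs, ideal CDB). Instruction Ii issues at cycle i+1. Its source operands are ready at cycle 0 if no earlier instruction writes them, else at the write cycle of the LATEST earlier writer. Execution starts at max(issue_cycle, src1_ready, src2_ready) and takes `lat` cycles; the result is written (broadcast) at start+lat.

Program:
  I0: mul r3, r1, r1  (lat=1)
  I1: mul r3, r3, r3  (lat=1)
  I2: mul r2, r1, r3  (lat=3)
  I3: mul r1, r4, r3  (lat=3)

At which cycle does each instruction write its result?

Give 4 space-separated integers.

I0 mul r3: issue@1 deps=(None,None) exec_start@1 write@2
I1 mul r3: issue@2 deps=(0,0) exec_start@2 write@3
I2 mul r2: issue@3 deps=(None,1) exec_start@3 write@6
I3 mul r1: issue@4 deps=(None,1) exec_start@4 write@7

Answer: 2 3 6 7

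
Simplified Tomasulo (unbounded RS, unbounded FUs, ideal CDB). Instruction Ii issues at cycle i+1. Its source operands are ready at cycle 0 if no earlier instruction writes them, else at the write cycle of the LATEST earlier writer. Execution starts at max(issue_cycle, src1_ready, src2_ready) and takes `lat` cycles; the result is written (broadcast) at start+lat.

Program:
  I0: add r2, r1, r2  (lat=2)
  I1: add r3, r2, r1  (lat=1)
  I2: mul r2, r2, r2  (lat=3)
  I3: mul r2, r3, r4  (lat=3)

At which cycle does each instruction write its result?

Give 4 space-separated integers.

Answer: 3 4 6 7

Derivation:
I0 add r2: issue@1 deps=(None,None) exec_start@1 write@3
I1 add r3: issue@2 deps=(0,None) exec_start@3 write@4
I2 mul r2: issue@3 deps=(0,0) exec_start@3 write@6
I3 mul r2: issue@4 deps=(1,None) exec_start@4 write@7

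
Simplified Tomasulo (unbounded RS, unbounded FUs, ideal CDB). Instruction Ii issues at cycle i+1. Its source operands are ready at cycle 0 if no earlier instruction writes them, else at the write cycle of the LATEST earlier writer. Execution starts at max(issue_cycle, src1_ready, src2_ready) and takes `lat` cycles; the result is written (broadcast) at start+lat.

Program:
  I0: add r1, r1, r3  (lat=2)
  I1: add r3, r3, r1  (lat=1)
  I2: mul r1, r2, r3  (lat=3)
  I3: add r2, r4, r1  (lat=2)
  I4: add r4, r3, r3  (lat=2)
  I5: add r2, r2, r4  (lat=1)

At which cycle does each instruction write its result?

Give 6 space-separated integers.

I0 add r1: issue@1 deps=(None,None) exec_start@1 write@3
I1 add r3: issue@2 deps=(None,0) exec_start@3 write@4
I2 mul r1: issue@3 deps=(None,1) exec_start@4 write@7
I3 add r2: issue@4 deps=(None,2) exec_start@7 write@9
I4 add r4: issue@5 deps=(1,1) exec_start@5 write@7
I5 add r2: issue@6 deps=(3,4) exec_start@9 write@10

Answer: 3 4 7 9 7 10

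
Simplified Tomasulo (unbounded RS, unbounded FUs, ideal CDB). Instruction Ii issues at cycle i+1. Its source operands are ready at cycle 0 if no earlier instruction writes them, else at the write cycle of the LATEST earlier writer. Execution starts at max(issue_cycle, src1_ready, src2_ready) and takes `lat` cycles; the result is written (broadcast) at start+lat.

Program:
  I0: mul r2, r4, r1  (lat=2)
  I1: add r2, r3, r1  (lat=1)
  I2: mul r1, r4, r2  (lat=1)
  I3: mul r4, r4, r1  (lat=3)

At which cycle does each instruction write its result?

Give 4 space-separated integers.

Answer: 3 3 4 7

Derivation:
I0 mul r2: issue@1 deps=(None,None) exec_start@1 write@3
I1 add r2: issue@2 deps=(None,None) exec_start@2 write@3
I2 mul r1: issue@3 deps=(None,1) exec_start@3 write@4
I3 mul r4: issue@4 deps=(None,2) exec_start@4 write@7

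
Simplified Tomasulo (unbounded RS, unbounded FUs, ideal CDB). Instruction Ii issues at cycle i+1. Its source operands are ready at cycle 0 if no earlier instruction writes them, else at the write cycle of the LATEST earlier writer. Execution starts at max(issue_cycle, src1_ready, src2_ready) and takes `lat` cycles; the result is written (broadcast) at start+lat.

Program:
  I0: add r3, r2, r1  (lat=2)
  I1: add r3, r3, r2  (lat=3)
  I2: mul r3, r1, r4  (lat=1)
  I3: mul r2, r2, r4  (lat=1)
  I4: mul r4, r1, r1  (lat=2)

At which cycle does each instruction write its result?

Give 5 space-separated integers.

I0 add r3: issue@1 deps=(None,None) exec_start@1 write@3
I1 add r3: issue@2 deps=(0,None) exec_start@3 write@6
I2 mul r3: issue@3 deps=(None,None) exec_start@3 write@4
I3 mul r2: issue@4 deps=(None,None) exec_start@4 write@5
I4 mul r4: issue@5 deps=(None,None) exec_start@5 write@7

Answer: 3 6 4 5 7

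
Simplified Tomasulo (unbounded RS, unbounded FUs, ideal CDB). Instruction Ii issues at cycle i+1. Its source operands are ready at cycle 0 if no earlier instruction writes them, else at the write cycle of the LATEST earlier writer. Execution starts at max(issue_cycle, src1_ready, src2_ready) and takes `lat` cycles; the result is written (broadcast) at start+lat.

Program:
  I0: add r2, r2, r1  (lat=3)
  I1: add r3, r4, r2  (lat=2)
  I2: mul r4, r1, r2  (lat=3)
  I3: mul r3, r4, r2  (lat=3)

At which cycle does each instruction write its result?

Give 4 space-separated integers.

Answer: 4 6 7 10

Derivation:
I0 add r2: issue@1 deps=(None,None) exec_start@1 write@4
I1 add r3: issue@2 deps=(None,0) exec_start@4 write@6
I2 mul r4: issue@3 deps=(None,0) exec_start@4 write@7
I3 mul r3: issue@4 deps=(2,0) exec_start@7 write@10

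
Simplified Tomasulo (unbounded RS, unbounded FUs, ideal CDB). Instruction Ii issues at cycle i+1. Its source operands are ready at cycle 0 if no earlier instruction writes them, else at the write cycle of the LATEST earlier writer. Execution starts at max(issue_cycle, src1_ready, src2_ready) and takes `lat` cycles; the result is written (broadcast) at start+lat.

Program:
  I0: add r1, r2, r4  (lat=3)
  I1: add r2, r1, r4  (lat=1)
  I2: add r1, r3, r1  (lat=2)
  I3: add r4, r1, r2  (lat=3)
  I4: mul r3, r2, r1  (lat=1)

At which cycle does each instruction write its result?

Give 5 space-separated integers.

Answer: 4 5 6 9 7

Derivation:
I0 add r1: issue@1 deps=(None,None) exec_start@1 write@4
I1 add r2: issue@2 deps=(0,None) exec_start@4 write@5
I2 add r1: issue@3 deps=(None,0) exec_start@4 write@6
I3 add r4: issue@4 deps=(2,1) exec_start@6 write@9
I4 mul r3: issue@5 deps=(1,2) exec_start@6 write@7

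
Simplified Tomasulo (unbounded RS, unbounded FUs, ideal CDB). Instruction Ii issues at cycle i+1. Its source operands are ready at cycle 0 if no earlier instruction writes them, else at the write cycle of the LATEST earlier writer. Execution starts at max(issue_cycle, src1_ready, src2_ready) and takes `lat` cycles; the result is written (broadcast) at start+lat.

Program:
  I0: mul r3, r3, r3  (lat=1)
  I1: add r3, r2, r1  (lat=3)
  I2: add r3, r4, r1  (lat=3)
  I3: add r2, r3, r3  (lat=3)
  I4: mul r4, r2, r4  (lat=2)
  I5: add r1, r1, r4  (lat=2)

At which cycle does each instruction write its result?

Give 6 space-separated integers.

Answer: 2 5 6 9 11 13

Derivation:
I0 mul r3: issue@1 deps=(None,None) exec_start@1 write@2
I1 add r3: issue@2 deps=(None,None) exec_start@2 write@5
I2 add r3: issue@3 deps=(None,None) exec_start@3 write@6
I3 add r2: issue@4 deps=(2,2) exec_start@6 write@9
I4 mul r4: issue@5 deps=(3,None) exec_start@9 write@11
I5 add r1: issue@6 deps=(None,4) exec_start@11 write@13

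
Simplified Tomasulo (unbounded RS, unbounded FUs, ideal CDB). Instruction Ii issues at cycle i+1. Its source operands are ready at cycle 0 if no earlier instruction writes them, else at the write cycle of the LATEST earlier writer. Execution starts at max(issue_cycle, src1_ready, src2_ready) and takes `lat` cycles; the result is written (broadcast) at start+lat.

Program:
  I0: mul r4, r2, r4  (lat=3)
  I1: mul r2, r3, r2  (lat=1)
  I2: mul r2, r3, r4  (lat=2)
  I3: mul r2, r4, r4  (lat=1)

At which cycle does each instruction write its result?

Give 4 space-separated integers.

Answer: 4 3 6 5

Derivation:
I0 mul r4: issue@1 deps=(None,None) exec_start@1 write@4
I1 mul r2: issue@2 deps=(None,None) exec_start@2 write@3
I2 mul r2: issue@3 deps=(None,0) exec_start@4 write@6
I3 mul r2: issue@4 deps=(0,0) exec_start@4 write@5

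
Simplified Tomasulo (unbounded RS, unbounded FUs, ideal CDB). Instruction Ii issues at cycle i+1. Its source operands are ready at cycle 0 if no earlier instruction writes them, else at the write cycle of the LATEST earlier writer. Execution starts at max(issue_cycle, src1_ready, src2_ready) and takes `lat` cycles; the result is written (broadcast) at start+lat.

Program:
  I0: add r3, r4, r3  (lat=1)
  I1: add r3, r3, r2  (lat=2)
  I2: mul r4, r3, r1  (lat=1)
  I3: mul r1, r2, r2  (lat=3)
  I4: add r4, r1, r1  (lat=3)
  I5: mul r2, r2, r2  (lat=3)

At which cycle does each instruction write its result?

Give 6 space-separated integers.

I0 add r3: issue@1 deps=(None,None) exec_start@1 write@2
I1 add r3: issue@2 deps=(0,None) exec_start@2 write@4
I2 mul r4: issue@3 deps=(1,None) exec_start@4 write@5
I3 mul r1: issue@4 deps=(None,None) exec_start@4 write@7
I4 add r4: issue@5 deps=(3,3) exec_start@7 write@10
I5 mul r2: issue@6 deps=(None,None) exec_start@6 write@9

Answer: 2 4 5 7 10 9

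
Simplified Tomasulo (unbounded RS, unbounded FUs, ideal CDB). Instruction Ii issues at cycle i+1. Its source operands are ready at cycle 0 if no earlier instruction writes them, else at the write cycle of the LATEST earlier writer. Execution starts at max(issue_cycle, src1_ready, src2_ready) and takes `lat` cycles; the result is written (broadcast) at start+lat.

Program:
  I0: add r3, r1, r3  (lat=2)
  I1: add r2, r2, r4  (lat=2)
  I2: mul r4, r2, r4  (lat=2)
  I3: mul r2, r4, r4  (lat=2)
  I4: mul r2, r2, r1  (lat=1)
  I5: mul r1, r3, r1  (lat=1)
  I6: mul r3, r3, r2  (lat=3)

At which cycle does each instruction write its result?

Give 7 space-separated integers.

I0 add r3: issue@1 deps=(None,None) exec_start@1 write@3
I1 add r2: issue@2 deps=(None,None) exec_start@2 write@4
I2 mul r4: issue@3 deps=(1,None) exec_start@4 write@6
I3 mul r2: issue@4 deps=(2,2) exec_start@6 write@8
I4 mul r2: issue@5 deps=(3,None) exec_start@8 write@9
I5 mul r1: issue@6 deps=(0,None) exec_start@6 write@7
I6 mul r3: issue@7 deps=(0,4) exec_start@9 write@12

Answer: 3 4 6 8 9 7 12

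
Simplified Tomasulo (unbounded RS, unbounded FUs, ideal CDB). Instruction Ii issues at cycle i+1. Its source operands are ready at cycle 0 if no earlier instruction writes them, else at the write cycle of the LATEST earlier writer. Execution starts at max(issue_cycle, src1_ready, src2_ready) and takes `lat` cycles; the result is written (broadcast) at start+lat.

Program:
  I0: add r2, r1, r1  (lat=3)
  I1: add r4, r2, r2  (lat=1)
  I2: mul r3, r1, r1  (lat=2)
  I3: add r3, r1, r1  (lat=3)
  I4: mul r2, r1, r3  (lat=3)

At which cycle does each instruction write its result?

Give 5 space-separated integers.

Answer: 4 5 5 7 10

Derivation:
I0 add r2: issue@1 deps=(None,None) exec_start@1 write@4
I1 add r4: issue@2 deps=(0,0) exec_start@4 write@5
I2 mul r3: issue@3 deps=(None,None) exec_start@3 write@5
I3 add r3: issue@4 deps=(None,None) exec_start@4 write@7
I4 mul r2: issue@5 deps=(None,3) exec_start@7 write@10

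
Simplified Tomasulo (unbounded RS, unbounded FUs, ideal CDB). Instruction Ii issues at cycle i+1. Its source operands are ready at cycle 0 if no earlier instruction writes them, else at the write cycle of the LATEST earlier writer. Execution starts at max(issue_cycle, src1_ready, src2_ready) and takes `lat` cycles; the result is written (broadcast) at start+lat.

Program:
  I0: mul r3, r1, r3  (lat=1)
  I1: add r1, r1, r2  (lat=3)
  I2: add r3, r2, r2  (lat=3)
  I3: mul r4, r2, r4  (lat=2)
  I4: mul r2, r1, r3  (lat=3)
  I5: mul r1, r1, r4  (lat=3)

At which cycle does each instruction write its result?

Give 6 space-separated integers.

I0 mul r3: issue@1 deps=(None,None) exec_start@1 write@2
I1 add r1: issue@2 deps=(None,None) exec_start@2 write@5
I2 add r3: issue@3 deps=(None,None) exec_start@3 write@6
I3 mul r4: issue@4 deps=(None,None) exec_start@4 write@6
I4 mul r2: issue@5 deps=(1,2) exec_start@6 write@9
I5 mul r1: issue@6 deps=(1,3) exec_start@6 write@9

Answer: 2 5 6 6 9 9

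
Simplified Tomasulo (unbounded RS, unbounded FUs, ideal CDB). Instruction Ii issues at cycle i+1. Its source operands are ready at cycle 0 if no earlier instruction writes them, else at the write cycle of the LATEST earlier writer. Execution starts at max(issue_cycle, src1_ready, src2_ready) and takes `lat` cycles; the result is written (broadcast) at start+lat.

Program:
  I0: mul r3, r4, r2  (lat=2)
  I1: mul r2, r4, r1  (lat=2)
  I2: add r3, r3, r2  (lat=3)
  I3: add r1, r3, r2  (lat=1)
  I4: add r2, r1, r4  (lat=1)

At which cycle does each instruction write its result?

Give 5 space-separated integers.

I0 mul r3: issue@1 deps=(None,None) exec_start@1 write@3
I1 mul r2: issue@2 deps=(None,None) exec_start@2 write@4
I2 add r3: issue@3 deps=(0,1) exec_start@4 write@7
I3 add r1: issue@4 deps=(2,1) exec_start@7 write@8
I4 add r2: issue@5 deps=(3,None) exec_start@8 write@9

Answer: 3 4 7 8 9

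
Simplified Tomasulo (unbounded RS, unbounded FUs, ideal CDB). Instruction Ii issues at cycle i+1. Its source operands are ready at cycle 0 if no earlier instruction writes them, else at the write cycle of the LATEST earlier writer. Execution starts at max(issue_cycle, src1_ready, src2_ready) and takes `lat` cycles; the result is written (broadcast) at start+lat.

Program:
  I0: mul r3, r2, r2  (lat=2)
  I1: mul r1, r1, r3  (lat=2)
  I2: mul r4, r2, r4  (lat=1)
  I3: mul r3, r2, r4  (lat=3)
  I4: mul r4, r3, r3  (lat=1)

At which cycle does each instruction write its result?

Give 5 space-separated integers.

I0 mul r3: issue@1 deps=(None,None) exec_start@1 write@3
I1 mul r1: issue@2 deps=(None,0) exec_start@3 write@5
I2 mul r4: issue@3 deps=(None,None) exec_start@3 write@4
I3 mul r3: issue@4 deps=(None,2) exec_start@4 write@7
I4 mul r4: issue@5 deps=(3,3) exec_start@7 write@8

Answer: 3 5 4 7 8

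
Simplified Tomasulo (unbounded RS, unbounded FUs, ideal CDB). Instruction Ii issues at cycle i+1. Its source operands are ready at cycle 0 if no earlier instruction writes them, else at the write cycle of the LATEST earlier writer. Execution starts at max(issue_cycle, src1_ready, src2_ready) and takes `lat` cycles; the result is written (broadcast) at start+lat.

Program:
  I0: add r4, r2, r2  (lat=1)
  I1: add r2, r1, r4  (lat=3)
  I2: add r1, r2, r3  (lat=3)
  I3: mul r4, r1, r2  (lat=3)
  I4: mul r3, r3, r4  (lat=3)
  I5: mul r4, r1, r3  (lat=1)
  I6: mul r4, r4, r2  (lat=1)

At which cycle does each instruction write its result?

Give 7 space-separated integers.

I0 add r4: issue@1 deps=(None,None) exec_start@1 write@2
I1 add r2: issue@2 deps=(None,0) exec_start@2 write@5
I2 add r1: issue@3 deps=(1,None) exec_start@5 write@8
I3 mul r4: issue@4 deps=(2,1) exec_start@8 write@11
I4 mul r3: issue@5 deps=(None,3) exec_start@11 write@14
I5 mul r4: issue@6 deps=(2,4) exec_start@14 write@15
I6 mul r4: issue@7 deps=(5,1) exec_start@15 write@16

Answer: 2 5 8 11 14 15 16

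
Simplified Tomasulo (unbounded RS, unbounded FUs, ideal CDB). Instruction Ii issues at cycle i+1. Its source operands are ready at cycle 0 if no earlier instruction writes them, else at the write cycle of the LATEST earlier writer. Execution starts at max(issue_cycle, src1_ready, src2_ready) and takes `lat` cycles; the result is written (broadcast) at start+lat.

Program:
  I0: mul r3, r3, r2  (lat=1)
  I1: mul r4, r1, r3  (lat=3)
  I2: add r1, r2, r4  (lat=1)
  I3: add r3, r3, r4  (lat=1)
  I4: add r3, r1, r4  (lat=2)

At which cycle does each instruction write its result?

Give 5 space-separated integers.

Answer: 2 5 6 6 8

Derivation:
I0 mul r3: issue@1 deps=(None,None) exec_start@1 write@2
I1 mul r4: issue@2 deps=(None,0) exec_start@2 write@5
I2 add r1: issue@3 deps=(None,1) exec_start@5 write@6
I3 add r3: issue@4 deps=(0,1) exec_start@5 write@6
I4 add r3: issue@5 deps=(2,1) exec_start@6 write@8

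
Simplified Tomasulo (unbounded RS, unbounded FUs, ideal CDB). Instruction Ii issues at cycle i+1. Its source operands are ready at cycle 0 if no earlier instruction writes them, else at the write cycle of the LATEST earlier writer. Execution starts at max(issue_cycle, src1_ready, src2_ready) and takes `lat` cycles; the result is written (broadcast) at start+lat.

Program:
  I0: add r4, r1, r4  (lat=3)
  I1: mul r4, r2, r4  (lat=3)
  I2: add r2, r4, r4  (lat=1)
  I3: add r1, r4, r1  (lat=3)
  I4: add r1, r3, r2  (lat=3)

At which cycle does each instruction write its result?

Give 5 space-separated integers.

Answer: 4 7 8 10 11

Derivation:
I0 add r4: issue@1 deps=(None,None) exec_start@1 write@4
I1 mul r4: issue@2 deps=(None,0) exec_start@4 write@7
I2 add r2: issue@3 deps=(1,1) exec_start@7 write@8
I3 add r1: issue@4 deps=(1,None) exec_start@7 write@10
I4 add r1: issue@5 deps=(None,2) exec_start@8 write@11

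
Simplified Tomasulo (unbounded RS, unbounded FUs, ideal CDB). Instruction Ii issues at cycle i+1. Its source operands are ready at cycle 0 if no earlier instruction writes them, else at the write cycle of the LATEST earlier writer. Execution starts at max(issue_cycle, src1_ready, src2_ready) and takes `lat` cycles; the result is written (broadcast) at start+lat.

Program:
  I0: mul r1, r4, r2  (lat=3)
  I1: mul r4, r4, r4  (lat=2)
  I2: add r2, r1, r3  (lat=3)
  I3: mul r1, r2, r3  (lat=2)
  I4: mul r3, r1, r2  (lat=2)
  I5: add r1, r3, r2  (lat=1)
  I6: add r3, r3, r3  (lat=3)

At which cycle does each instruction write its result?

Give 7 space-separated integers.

Answer: 4 4 7 9 11 12 14

Derivation:
I0 mul r1: issue@1 deps=(None,None) exec_start@1 write@4
I1 mul r4: issue@2 deps=(None,None) exec_start@2 write@4
I2 add r2: issue@3 deps=(0,None) exec_start@4 write@7
I3 mul r1: issue@4 deps=(2,None) exec_start@7 write@9
I4 mul r3: issue@5 deps=(3,2) exec_start@9 write@11
I5 add r1: issue@6 deps=(4,2) exec_start@11 write@12
I6 add r3: issue@7 deps=(4,4) exec_start@11 write@14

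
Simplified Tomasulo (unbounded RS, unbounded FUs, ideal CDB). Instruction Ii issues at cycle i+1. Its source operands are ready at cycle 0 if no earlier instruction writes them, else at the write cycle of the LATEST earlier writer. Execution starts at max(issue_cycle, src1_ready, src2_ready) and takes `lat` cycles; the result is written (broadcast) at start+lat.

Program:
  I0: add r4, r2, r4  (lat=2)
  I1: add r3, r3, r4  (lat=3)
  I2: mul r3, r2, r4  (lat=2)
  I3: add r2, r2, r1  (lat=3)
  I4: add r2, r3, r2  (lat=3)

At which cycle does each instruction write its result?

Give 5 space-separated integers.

I0 add r4: issue@1 deps=(None,None) exec_start@1 write@3
I1 add r3: issue@2 deps=(None,0) exec_start@3 write@6
I2 mul r3: issue@3 deps=(None,0) exec_start@3 write@5
I3 add r2: issue@4 deps=(None,None) exec_start@4 write@7
I4 add r2: issue@5 deps=(2,3) exec_start@7 write@10

Answer: 3 6 5 7 10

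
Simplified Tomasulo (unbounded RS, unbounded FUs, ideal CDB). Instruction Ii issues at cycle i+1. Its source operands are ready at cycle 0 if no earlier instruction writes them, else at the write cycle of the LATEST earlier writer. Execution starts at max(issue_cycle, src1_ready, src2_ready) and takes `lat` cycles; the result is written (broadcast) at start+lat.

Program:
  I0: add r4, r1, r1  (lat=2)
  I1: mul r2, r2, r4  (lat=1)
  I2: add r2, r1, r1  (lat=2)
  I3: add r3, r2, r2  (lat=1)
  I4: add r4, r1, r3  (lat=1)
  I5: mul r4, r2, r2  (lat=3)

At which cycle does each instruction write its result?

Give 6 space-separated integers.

I0 add r4: issue@1 deps=(None,None) exec_start@1 write@3
I1 mul r2: issue@2 deps=(None,0) exec_start@3 write@4
I2 add r2: issue@3 deps=(None,None) exec_start@3 write@5
I3 add r3: issue@4 deps=(2,2) exec_start@5 write@6
I4 add r4: issue@5 deps=(None,3) exec_start@6 write@7
I5 mul r4: issue@6 deps=(2,2) exec_start@6 write@9

Answer: 3 4 5 6 7 9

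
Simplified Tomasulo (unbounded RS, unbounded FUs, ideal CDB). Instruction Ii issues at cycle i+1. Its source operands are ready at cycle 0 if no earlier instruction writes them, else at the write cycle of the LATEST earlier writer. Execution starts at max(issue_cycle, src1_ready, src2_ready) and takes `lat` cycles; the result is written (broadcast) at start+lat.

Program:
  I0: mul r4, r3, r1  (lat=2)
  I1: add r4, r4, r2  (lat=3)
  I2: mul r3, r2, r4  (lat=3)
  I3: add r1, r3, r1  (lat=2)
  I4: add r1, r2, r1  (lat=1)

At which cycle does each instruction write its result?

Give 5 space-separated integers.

I0 mul r4: issue@1 deps=(None,None) exec_start@1 write@3
I1 add r4: issue@2 deps=(0,None) exec_start@3 write@6
I2 mul r3: issue@3 deps=(None,1) exec_start@6 write@9
I3 add r1: issue@4 deps=(2,None) exec_start@9 write@11
I4 add r1: issue@5 deps=(None,3) exec_start@11 write@12

Answer: 3 6 9 11 12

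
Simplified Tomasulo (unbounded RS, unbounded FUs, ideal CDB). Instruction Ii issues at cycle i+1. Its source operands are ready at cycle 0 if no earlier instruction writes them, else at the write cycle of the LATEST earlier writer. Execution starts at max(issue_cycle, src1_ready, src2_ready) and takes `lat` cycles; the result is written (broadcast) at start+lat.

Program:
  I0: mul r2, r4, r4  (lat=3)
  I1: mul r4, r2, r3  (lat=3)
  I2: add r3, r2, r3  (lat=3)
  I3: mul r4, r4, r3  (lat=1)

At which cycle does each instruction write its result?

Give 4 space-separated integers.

I0 mul r2: issue@1 deps=(None,None) exec_start@1 write@4
I1 mul r4: issue@2 deps=(0,None) exec_start@4 write@7
I2 add r3: issue@3 deps=(0,None) exec_start@4 write@7
I3 mul r4: issue@4 deps=(1,2) exec_start@7 write@8

Answer: 4 7 7 8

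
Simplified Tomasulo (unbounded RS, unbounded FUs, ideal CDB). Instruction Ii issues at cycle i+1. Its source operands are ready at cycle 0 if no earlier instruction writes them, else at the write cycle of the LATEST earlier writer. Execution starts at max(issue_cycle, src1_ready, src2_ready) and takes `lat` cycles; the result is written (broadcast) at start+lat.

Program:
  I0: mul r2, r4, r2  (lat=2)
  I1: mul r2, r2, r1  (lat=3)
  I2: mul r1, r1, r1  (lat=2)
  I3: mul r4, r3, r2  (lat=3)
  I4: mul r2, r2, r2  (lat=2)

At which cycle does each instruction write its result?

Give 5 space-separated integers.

I0 mul r2: issue@1 deps=(None,None) exec_start@1 write@3
I1 mul r2: issue@2 deps=(0,None) exec_start@3 write@6
I2 mul r1: issue@3 deps=(None,None) exec_start@3 write@5
I3 mul r4: issue@4 deps=(None,1) exec_start@6 write@9
I4 mul r2: issue@5 deps=(1,1) exec_start@6 write@8

Answer: 3 6 5 9 8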